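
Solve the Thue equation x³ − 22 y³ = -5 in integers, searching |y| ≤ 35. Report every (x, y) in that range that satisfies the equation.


The equation is x³ - 22y³ = -5. For fixed y, x³ = 22·y³ − 5, so a solution requires the RHS to be a perfect cube.
Strategy: iterate y from -35 to 35, compute RHS = 22·y³ − 5, and check whether it is a (positive or negative) perfect cube.
Check small values of y:
  y = 0: RHS = -5 is not a perfect cube.
  y = 1: RHS = 17 is not a perfect cube.
  y = -1: RHS = -27 = (-3)³ ⇒ x = -3 works.
  y = 2: RHS = 171 is not a perfect cube.
  y = -2: RHS = -181 is not a perfect cube.
  y = 3: RHS = 589 is not a perfect cube.
  y = -3: RHS = -599 is not a perfect cube.
Continuing the search up to |y| = 35 finds no further solutions beyond those listed.
Collected solutions: (-3, -1).

Solutions (with |y| ≤ 35): (-3, -1).


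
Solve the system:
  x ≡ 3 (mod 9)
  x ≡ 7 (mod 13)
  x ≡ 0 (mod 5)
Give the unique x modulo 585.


Moduli 9, 13, 5 are pairwise coprime; by CRT there is a unique solution modulo M = 9 · 13 · 5 = 585.
Solve pairwise, accumulating the modulus:
  Start with x ≡ 3 (mod 9).
  Combine with x ≡ 7 (mod 13): since gcd(9, 13) = 1, we get a unique residue mod 117.
    Write x = 3 + 9·t and substitute into x ≡ 7 (mod 13): 9·t ≡ 7 − 3 = 4 (mod 13).
    The inverse of 9 mod 13 is 3 (since 9·3 = 27 = 2·13 + 1), so t ≡ 3·4 = 12 ≡ 12 (mod 13).
    Then x = 3 + 9·12 = 111, valid modulo lcm(9, 13) = 117: x ≡ 111 (mod 117).
  Combine with x ≡ 0 (mod 5): since gcd(117, 5) = 1, we get a unique residue mod 585.
    Write x = 111 + 117·t and substitute into x ≡ 0 (mod 5): 117·t ≡ 0 − 111 = -111 (mod 5).
    Reduce coefficients mod 5: 2·t ≡ 4 (mod 5).
    The inverse of 2 mod 5 is 3 (since 2·3 = 6 = 1·5 + 1), so t ≡ 3·4 = 12 ≡ 2 (mod 5).
    Then x = 111 + 117·2 = 345, valid modulo lcm(117, 5) = 585: x ≡ 345 (mod 585).
Verify: 345 mod 9 = 3 ✓, 345 mod 13 = 7 ✓, 345 mod 5 = 0 ✓.

x ≡ 345 (mod 585).


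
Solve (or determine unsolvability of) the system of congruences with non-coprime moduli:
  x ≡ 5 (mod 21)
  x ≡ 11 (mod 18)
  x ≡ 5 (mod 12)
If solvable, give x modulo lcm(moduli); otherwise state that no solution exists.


Moduli 21, 18, 12 are not pairwise coprime, so CRT works modulo lcm(m_i) when all pairwise compatibility conditions hold.
Pairwise compatibility: gcd(m_i, m_j) must divide a_i - a_j for every pair.
Merge one congruence at a time:
  Start: x ≡ 5 (mod 21).
  Combine with x ≡ 11 (mod 18): gcd(21, 18) = 3; 11 - 5 = 6, which IS divisible by 3, so compatible.
    Write x = 5 + 21·t and substitute into x ≡ 11 (mod 18): 21·t ≡ 11 − 5 = 6 (mod 18).
    Divide the congruence (and modulus) by g = 3: 7·t ≡ 2 (mod 6).
    Reduce coefficients mod 6: 1·t ≡ 2 (mod 6).
    So t ≡ 2 (mod 6).
    Then x = 5 + 21·2 = 47, valid modulo lcm(21, 18) = 126: x ≡ 47 (mod 126).
  Combine with x ≡ 5 (mod 12): gcd(126, 12) = 6; 5 - 47 = -42, which IS divisible by 6, so compatible.
    Write x = 47 + 126·t and substitute into x ≡ 5 (mod 12): 126·t ≡ 5 − 47 = -42 (mod 12).
    Divide the congruence (and modulus) by g = 6: 21·t ≡ -7 (mod 2).
    Reduce coefficients mod 2: 1·t ≡ 1 (mod 2).
    So t ≡ 1 (mod 2).
    Then x = 47 + 126·1 = 173, valid modulo lcm(126, 12) = 252: x ≡ 173 (mod 252).
Verify: 173 mod 21 = 5, 173 mod 18 = 11, 173 mod 12 = 5.

x ≡ 173 (mod 252).


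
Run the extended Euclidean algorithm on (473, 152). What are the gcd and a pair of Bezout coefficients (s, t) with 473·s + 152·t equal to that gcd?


Euclidean algorithm on (473, 152) — divide until remainder is 0:
  473 = 3 · 152 + 17
  152 = 8 · 17 + 16
  17 = 1 · 16 + 1
  16 = 16 · 1 + 0
gcd(473, 152) = 1.
Track Bezout coefficients alongside the remainders: start with r₀ = 473 = a·1 + b·0 (s = 1, t = 0) and r₁ = 152 = a·0 + b·1 (s = 0, t = 1); each new remainder r_{k+1} = r_{k-1} − q_k·r_k inherits s_{k+1} = s_{k-1} − q_k·s_k, t_{k+1} = t_{k-1} − q_k·t_k, so r_k = a·s_k + b·t_k at every step:
  q = 3: r = 17, s = 1 − 3·0 = 1, t = 0 − 3·1 = -3  (check: 473·1 + 152·(-3) = 17)
  q = 8: r = 16, s = 0 − 8·1 = -8, t = 1 − 8·(-3) = 25  (check: 473·(-8) + 152·25 = 16)
  q = 1: r = 1, s = 1 − 1·(-8) = 9, t = -3 − 1·25 = -28  (check: 473·9 + 152·(-28) = 1)
The row with r = 1 (the gcd) gives the Bezout coefficients s = 9, t = -28.
Result: 473 · (9) + 152 · (-28) = 1.

gcd(473, 152) = 1; s = 9, t = -28 (check: 473·9 + 152·(-28) = 1).


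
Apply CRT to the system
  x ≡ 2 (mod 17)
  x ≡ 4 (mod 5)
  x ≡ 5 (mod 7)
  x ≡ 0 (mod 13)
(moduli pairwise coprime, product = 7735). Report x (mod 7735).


Product of moduli M = 17 · 5 · 7 · 13 = 7735.
Merge one congruence at a time:
  Start: x ≡ 2 (mod 17).
  Combine with x ≡ 4 (mod 5); new modulus lcm = 85.
    Write x = 2 + 17·t and substitute into x ≡ 4 (mod 5): 17·t ≡ 4 − 2 = 2 (mod 5).
    Reduce coefficients mod 5: 2·t ≡ 2 (mod 5).
    The inverse of 2 mod 5 is 3 (since 2·3 = 6 = 1·5 + 1), so t ≡ 3·2 = 6 ≡ 1 (mod 5).
    Then x = 2 + 17·1 = 19, valid modulo lcm(17, 5) = 85: x ≡ 19 (mod 85).
  Combine with x ≡ 5 (mod 7); new modulus lcm = 595.
    Write x = 19 + 85·t and substitute into x ≡ 5 (mod 7): 85·t ≡ 5 − 19 = -14 (mod 7).
    Reduce coefficients mod 7: 1·t ≡ 0 (mod 7).
    So t ≡ 0 (mod 7).
    Then x = 19 + 85·0 = 19, valid modulo lcm(85, 7) = 595: x ≡ 19 (mod 595).
  Combine with x ≡ 0 (mod 13); new modulus lcm = 7735.
    Write x = 19 + 595·t and substitute into x ≡ 0 (mod 13): 595·t ≡ 0 − 19 = -19 (mod 13).
    Reduce coefficients mod 13: 10·t ≡ 7 (mod 13).
    The inverse of 10 mod 13 is 4 (since 10·4 = 40 = 3·13 + 1), so t ≡ 4·7 = 28 ≡ 2 (mod 13).
    Then x = 19 + 595·2 = 1209, valid modulo lcm(595, 13) = 7735: x ≡ 1209 (mod 7735).
Verify against each original: 1209 mod 17 = 2, 1209 mod 5 = 4, 1209 mod 7 = 5, 1209 mod 13 = 0.

x ≡ 1209 (mod 7735).


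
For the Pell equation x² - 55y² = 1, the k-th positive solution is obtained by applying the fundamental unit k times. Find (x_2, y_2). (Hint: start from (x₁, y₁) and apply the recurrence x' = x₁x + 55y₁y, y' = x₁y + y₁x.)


Step 1: Find the fundamental solution (x₁, y₁) of x² - 55y² = 1.
  Expand √55 as a continued fraction. a₀ = ⌊√55⌋ = 7; iterate m_{k+1} = d_k·a_k − m_k, d_{k+1} = (55 − m_{k+1}²)/d_k, a_{k+1} = ⌊(a₀ + m_{k+1})/d_{k+1}⌋ (starting m₀ = 0, d₀ = 1), with convergents p_k = a_k·p_{k-1} + p_{k-2}, q_k = a_k·q_{k-1} + q_{k-2} (p₋₁ = 1, q₋₁ = 0):
  k = 0: a₀ = 7; p₀/q₀ = 7/1; p₀² − 55·q₀² = 49 − 55 = -6.
  k = 1: m = 7, d = 6, a = ⌊(7 + 7)/6⌋ = 2; p/q = (2·7 + 1)/(2·1 + 0) = 15/2; p² − 55·q² = 225 − 220 = 5.
  k = 2: m = 5, d = 5, a = ⌊(7 + 5)/5⌋ = 2; p/q = (2·15 + 7)/(2·2 + 1) = 37/5; p² − 55·q² = 1369 − 1375 = -6.
  k = 3: m = 5, d = 6, a = ⌊(7 + 5)/6⌋ = 2; p/q = (2·37 + 15)/(2·5 + 2) = 89/12; p² − 55·q² = 7921 − 7920 = 1.
  The first convergent with p² − 55·q² = 1 gives the fundamental solution (x₁, y₁) = (89, 12).
Step 2: Apply the recurrence (x_{n+1}, y_{n+1}) = (x₁x_n + 55y₁y_n, x₁y_n + y₁x_n) repeatedly.
  From (x_1, y_1) = (89, 12): x_2 = 89·89 + 55·12·12 = 15841; y_2 = 89·12 + 12·89 = 2136.
Step 3: Verify x_2² - 55·y_2² = 250937281 - 250937280 = 1 (should be 1). ✓

(x_1, y_1) = (89, 12); (x_2, y_2) = (15841, 2136).


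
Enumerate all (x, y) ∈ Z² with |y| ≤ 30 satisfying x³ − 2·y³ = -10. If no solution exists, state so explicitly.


The equation is x³ - 2y³ = -10. For fixed y, x³ = 2·y³ − 10, so a solution requires the RHS to be a perfect cube.
Strategy: iterate y from -30 to 30, compute RHS = 2·y³ − 10, and check whether it is a (positive or negative) perfect cube.
Check small values of y:
  y = 0: RHS = -10 is not a perfect cube.
  y = 1: RHS = -8 = (-2)³ ⇒ x = -2 works.
  y = -1: RHS = -12 is not a perfect cube.
  y = 2: RHS = 6 is not a perfect cube.
  y = -2: RHS = -26 is not a perfect cube.
  y = 3: RHS = 44 is not a perfect cube.
  y = -3: RHS = -64 = (-4)³ ⇒ x = -4 works.
Continuing the search up to |y| = 30 finds no further solutions beyond those listed.
Collected solutions: (-2, 1), (-4, -3).

Solutions (with |y| ≤ 30): (-2, 1), (-4, -3).


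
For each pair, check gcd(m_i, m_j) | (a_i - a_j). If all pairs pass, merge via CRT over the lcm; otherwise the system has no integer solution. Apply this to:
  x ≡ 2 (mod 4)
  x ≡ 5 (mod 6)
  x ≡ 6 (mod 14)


Moduli 4, 6, 14 are not pairwise coprime, so CRT works modulo lcm(m_i) when all pairwise compatibility conditions hold.
Pairwise compatibility: gcd(m_i, m_j) must divide a_i - a_j for every pair.
Merge one congruence at a time:
  Start: x ≡ 2 (mod 4).
  Combine with x ≡ 5 (mod 6): gcd(4, 6) = 2, and 5 - 2 = 3 is NOT divisible by 2.
    ⇒ system is inconsistent (no integer solution).

No solution (the system is inconsistent).


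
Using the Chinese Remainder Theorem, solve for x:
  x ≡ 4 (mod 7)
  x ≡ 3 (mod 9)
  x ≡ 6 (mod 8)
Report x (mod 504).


Moduli 7, 9, 8 are pairwise coprime; by CRT there is a unique solution modulo M = 7 · 9 · 8 = 504.
Solve pairwise, accumulating the modulus:
  Start with x ≡ 4 (mod 7).
  Combine with x ≡ 3 (mod 9): since gcd(7, 9) = 1, we get a unique residue mod 63.
    Write x = 4 + 7·t and substitute into x ≡ 3 (mod 9): 7·t ≡ 3 − 4 = -1 (mod 9).
    Reduce coefficients mod 9: 7·t ≡ 8 (mod 9).
    The inverse of 7 mod 9 is 4 (since 7·4 = 28 = 3·9 + 1), so t ≡ 4·8 = 32 ≡ 5 (mod 9).
    Then x = 4 + 7·5 = 39, valid modulo lcm(7, 9) = 63: x ≡ 39 (mod 63).
  Combine with x ≡ 6 (mod 8): since gcd(63, 8) = 1, we get a unique residue mod 504.
    Write x = 39 + 63·t and substitute into x ≡ 6 (mod 8): 63·t ≡ 6 − 39 = -33 (mod 8).
    Reduce coefficients mod 8: 7·t ≡ 7 (mod 8).
    The inverse of 7 mod 8 is 7 (since 7·7 = 49 = 6·8 + 1), so t ≡ 7·7 = 49 ≡ 1 (mod 8).
    Then x = 39 + 63·1 = 102, valid modulo lcm(63, 8) = 504: x ≡ 102 (mod 504).
Verify: 102 mod 7 = 4 ✓, 102 mod 9 = 3 ✓, 102 mod 8 = 6 ✓.

x ≡ 102 (mod 504).


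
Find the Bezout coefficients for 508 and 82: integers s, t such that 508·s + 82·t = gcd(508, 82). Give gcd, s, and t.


Euclidean algorithm on (508, 82) — divide until remainder is 0:
  508 = 6 · 82 + 16
  82 = 5 · 16 + 2
  16 = 8 · 2 + 0
gcd(508, 82) = 2.
Track Bezout coefficients alongside the remainders: start with r₀ = 508 = a·1 + b·0 (s = 1, t = 0) and r₁ = 82 = a·0 + b·1 (s = 0, t = 1); each new remainder r_{k+1} = r_{k-1} − q_k·r_k inherits s_{k+1} = s_{k-1} − q_k·s_k, t_{k+1} = t_{k-1} − q_k·t_k, so r_k = a·s_k + b·t_k at every step:
  q = 6: r = 16, s = 1 − 6·0 = 1, t = 0 − 6·1 = -6  (check: 508·1 + 82·(-6) = 16)
  q = 5: r = 2, s = 0 − 5·1 = -5, t = 1 − 5·(-6) = 31  (check: 508·(-5) + 82·31 = 2)
The row with r = 2 (the gcd) gives the Bezout coefficients s = -5, t = 31.
Result: 508 · (-5) + 82 · (31) = 2.

gcd(508, 82) = 2; s = -5, t = 31 (check: 508·(-5) + 82·31 = 2).


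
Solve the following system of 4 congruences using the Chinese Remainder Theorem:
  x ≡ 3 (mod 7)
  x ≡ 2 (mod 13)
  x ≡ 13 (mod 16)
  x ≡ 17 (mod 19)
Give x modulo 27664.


Product of moduli M = 7 · 13 · 16 · 19 = 27664.
Merge one congruence at a time:
  Start: x ≡ 3 (mod 7).
  Combine with x ≡ 2 (mod 13); new modulus lcm = 91.
    Write x = 3 + 7·t and substitute into x ≡ 2 (mod 13): 7·t ≡ 2 − 3 = -1 (mod 13).
    Reduce coefficients mod 13: 7·t ≡ 12 (mod 13).
    The inverse of 7 mod 13 is 2 (since 7·2 = 14 = 1·13 + 1), so t ≡ 2·12 = 24 ≡ 11 (mod 13).
    Then x = 3 + 7·11 = 80, valid modulo lcm(7, 13) = 91: x ≡ 80 (mod 91).
  Combine with x ≡ 13 (mod 16); new modulus lcm = 1456.
    Write x = 80 + 91·t and substitute into x ≡ 13 (mod 16): 91·t ≡ 13 − 80 = -67 (mod 16).
    Reduce coefficients mod 16: 11·t ≡ 13 (mod 16).
    The inverse of 11 mod 16 is 3 (since 11·3 = 33 = 2·16 + 1), so t ≡ 3·13 = 39 ≡ 7 (mod 16).
    Then x = 80 + 91·7 = 717, valid modulo lcm(91, 16) = 1456: x ≡ 717 (mod 1456).
  Combine with x ≡ 17 (mod 19); new modulus lcm = 27664.
    Write x = 717 + 1456·t and substitute into x ≡ 17 (mod 19): 1456·t ≡ 17 − 717 = -700 (mod 19).
    Reduce coefficients mod 19: 12·t ≡ 3 (mod 19).
    The inverse of 12 mod 19 is 8 (since 12·8 = 96 = 5·19 + 1), so t ≡ 8·3 = 24 ≡ 5 (mod 19).
    Then x = 717 + 1456·5 = 7997, valid modulo lcm(1456, 19) = 27664: x ≡ 7997 (mod 27664).
Verify against each original: 7997 mod 7 = 3, 7997 mod 13 = 2, 7997 mod 16 = 13, 7997 mod 19 = 17.

x ≡ 7997 (mod 27664).


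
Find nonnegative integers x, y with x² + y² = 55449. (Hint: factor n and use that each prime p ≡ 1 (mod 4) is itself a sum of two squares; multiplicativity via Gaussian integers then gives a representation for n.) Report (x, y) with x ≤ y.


Step 1: Factor n = 55449 = 3^2 · 61 · 101.
Step 2: Check the mod-4 condition on each prime factor: 3 ≡ 3 (mod 4), exponent 2 (must be even); 61 ≡ 1 (mod 4), exponent 1; 101 ≡ 1 (mod 4), exponent 1.
All primes ≡ 3 (mod 4) appear to even exponent (or don't appear), so by the two-squares theorem n IS expressible as a sum of two squares.
Step 3: Build a representation. Group n = k² · m with k = 3 and m = 61 · 101 = 6161 (a product of primes ≡ 1 (mod 4)); a representation of m scales to one of n via (k·x)² + (k·y)² = k²(x² + y²). Each prime p ≡ 1 (mod 4) is itself a sum of two squares; find a² by testing p − a² for a perfect square:
  61: 61 − 1² = 60, 61 − 2² = 57, 61 − 3² = 52, 61 − 4² = 45, 61 − 5² = 36 = 6² ⇒ 61 = 5² + 6².
  101: 101 − 1² = 100 = 10² ⇒ 101 = 1² + 10².
  Combine using the Brahmagupta–Fibonacci identity (a² + b²)(c² + d²) = (ac − bd)² + (ad + bc)² = (ac + bd)² + (ad − bc)²:
  61 · 101 = 6161: from (5² + 6²)(1² + 10²), take (5·1 − 6·10, 5·10 + 6·1) = (5 − 60, 50 + 6) = (-55, 56); dropping signs (only squares matter) gives (55, 56); check 55² + 56² = 3025 + 3136 = 6161 ✓.
  Scale by k = 3: (3·55, 3·56) = (165, 168).
Step 4: Order so x ≤ y and verify: 165² + 168² = 27225 + 28224 = 55449 = n. ✓

n = 55449 = 165² + 168² (one valid representation with x ≤ y).


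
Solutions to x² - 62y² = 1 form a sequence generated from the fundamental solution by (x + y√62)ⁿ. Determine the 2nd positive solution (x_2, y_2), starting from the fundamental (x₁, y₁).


Step 1: Find the fundamental solution (x₁, y₁) of x² - 62y² = 1.
  Expand √62 as a continued fraction. a₀ = ⌊√62⌋ = 7; iterate m_{k+1} = d_k·a_k − m_k, d_{k+1} = (62 − m_{k+1}²)/d_k, a_{k+1} = ⌊(a₀ + m_{k+1})/d_{k+1}⌋ (starting m₀ = 0, d₀ = 1), with convergents p_k = a_k·p_{k-1} + p_{k-2}, q_k = a_k·q_{k-1} + q_{k-2} (p₋₁ = 1, q₋₁ = 0):
  k = 0: a₀ = 7; p₀/q₀ = 7/1; p₀² − 62·q₀² = 49 − 62 = -13.
  k = 1: m = 7, d = 13, a = ⌊(7 + 7)/13⌋ = 1; p/q = (1·7 + 1)/(1·1 + 0) = 8/1; p² − 62·q² = 64 − 62 = 2.
  k = 2: m = 6, d = 2, a = ⌊(7 + 6)/2⌋ = 6; p/q = (6·8 + 7)/(6·1 + 1) = 55/7; p² − 62·q² = 3025 − 3038 = -13.
  k = 3: m = 6, d = 13, a = ⌊(7 + 6)/13⌋ = 1; p/q = (1·55 + 8)/(1·7 + 1) = 63/8; p² − 62·q² = 3969 − 3968 = 1.
  The first convergent with p² − 62·q² = 1 gives the fundamental solution (x₁, y₁) = (63, 8).
Step 2: Apply the recurrence (x_{n+1}, y_{n+1}) = (x₁x_n + 62y₁y_n, x₁y_n + y₁x_n) repeatedly.
  From (x_1, y_1) = (63, 8): x_2 = 63·63 + 62·8·8 = 7937; y_2 = 63·8 + 8·63 = 1008.
Step 3: Verify x_2² - 62·y_2² = 62995969 - 62995968 = 1 (should be 1). ✓

(x_1, y_1) = (63, 8); (x_2, y_2) = (7937, 1008).


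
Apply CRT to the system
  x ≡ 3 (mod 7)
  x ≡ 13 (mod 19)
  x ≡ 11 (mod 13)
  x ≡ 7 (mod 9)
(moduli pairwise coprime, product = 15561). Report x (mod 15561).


Product of moduli M = 7 · 19 · 13 · 9 = 15561.
Merge one congruence at a time:
  Start: x ≡ 3 (mod 7).
  Combine with x ≡ 13 (mod 19); new modulus lcm = 133.
    Write x = 3 + 7·t and substitute into x ≡ 13 (mod 19): 7·t ≡ 13 − 3 = 10 (mod 19).
    The inverse of 7 mod 19 is 11 (since 7·11 = 77 = 4·19 + 1), so t ≡ 11·10 = 110 ≡ 15 (mod 19).
    Then x = 3 + 7·15 = 108, valid modulo lcm(7, 19) = 133: x ≡ 108 (mod 133).
  Combine with x ≡ 11 (mod 13); new modulus lcm = 1729.
    Write x = 108 + 133·t and substitute into x ≡ 11 (mod 13): 133·t ≡ 11 − 108 = -97 (mod 13).
    Reduce coefficients mod 13: 3·t ≡ 7 (mod 13).
    The inverse of 3 mod 13 is 9 (since 3·9 = 27 = 2·13 + 1), so t ≡ 9·7 = 63 ≡ 11 (mod 13).
    Then x = 108 + 133·11 = 1571, valid modulo lcm(133, 13) = 1729: x ≡ 1571 (mod 1729).
  Combine with x ≡ 7 (mod 9); new modulus lcm = 15561.
    Write x = 1571 + 1729·t and substitute into x ≡ 7 (mod 9): 1729·t ≡ 7 − 1571 = -1564 (mod 9).
    Reduce coefficients mod 9: 1·t ≡ 2 (mod 9).
    So t ≡ 2 (mod 9).
    Then x = 1571 + 1729·2 = 5029, valid modulo lcm(1729, 9) = 15561: x ≡ 5029 (mod 15561).
Verify against each original: 5029 mod 7 = 3, 5029 mod 19 = 13, 5029 mod 13 = 11, 5029 mod 9 = 7.

x ≡ 5029 (mod 15561).


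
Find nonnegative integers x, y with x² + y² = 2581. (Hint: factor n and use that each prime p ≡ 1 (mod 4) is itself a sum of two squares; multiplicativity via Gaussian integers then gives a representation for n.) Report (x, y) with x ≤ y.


Step 1: Factor n = 2581 = 29 · 89.
Step 2: Check the mod-4 condition on each prime factor: 29 ≡ 1 (mod 4), exponent 1; 89 ≡ 1 (mod 4), exponent 1.
All primes ≡ 3 (mod 4) appear to even exponent (or don't appear), so by the two-squares theorem n IS expressible as a sum of two squares.
Step 3: Build a representation. Here n = 29 · 89 is a product of primes ≡ 1 (mod 4). Each prime p ≡ 1 (mod 4) is itself a sum of two squares; find a² by testing p − a² for a perfect square:
  29: 29 − 1² = 28, 29 − 2² = 25 = 5² ⇒ 29 = 2² + 5².
  89: 89 − 1² = 88, 89 − 2² = 85, 89 − 3² = 80, 89 − 4² = 73, 89 − 5² = 64 = 8² ⇒ 89 = 5² + 8².
  Combine using the Brahmagupta–Fibonacci identity (a² + b²)(c² + d²) = (ac − bd)² + (ad + bc)² = (ac + bd)² + (ad − bc)²:
  29 · 89 = 2581: from (2² + 5²)(5² + 8²), take (2·5 − 5·8, 2·8 + 5·5) = (10 − 40, 16 + 25) = (-30, 41); dropping signs (only squares matter) gives (30, 41); check 30² + 41² = 900 + 1681 = 2581 ✓.
Step 4: Order so x ≤ y and verify: 30² + 41² = 900 + 1681 = 2581 = n. ✓

n = 2581 = 30² + 41² (one valid representation with x ≤ y).


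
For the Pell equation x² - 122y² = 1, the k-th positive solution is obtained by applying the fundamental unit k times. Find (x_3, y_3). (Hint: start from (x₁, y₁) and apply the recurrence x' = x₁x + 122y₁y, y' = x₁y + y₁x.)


Step 1: Find the fundamental solution (x₁, y₁) of x² - 122y² = 1.
  Expand √122 as a continued fraction. a₀ = ⌊√122⌋ = 11; iterate m_{k+1} = d_k·a_k − m_k, d_{k+1} = (122 − m_{k+1}²)/d_k, a_{k+1} = ⌊(a₀ + m_{k+1})/d_{k+1}⌋ (starting m₀ = 0, d₀ = 1), with convergents p_k = a_k·p_{k-1} + p_{k-2}, q_k = a_k·q_{k-1} + q_{k-2} (p₋₁ = 1, q₋₁ = 0):
  k = 0: a₀ = 11; p₀/q₀ = 11/1; p₀² − 122·q₀² = 121 − 122 = -1.
  k = 1: m = 11, d = 1, a = ⌊(11 + 11)/1⌋ = 22; p/q = (22·11 + 1)/(22·1 + 0) = 243/22; p² − 122·q² = 59049 − 59048 = 1.
  The first convergent with p² − 122·q² = 1 gives the fundamental solution (x₁, y₁) = (243, 22).
Step 2: Apply the recurrence (x_{n+1}, y_{n+1}) = (x₁x_n + 122y₁y_n, x₁y_n + y₁x_n) repeatedly.
  From (x_1, y_1) = (243, 22): x_2 = 243·243 + 122·22·22 = 118097; y_2 = 243·22 + 22·243 = 10692.
  From (x_2, y_2) = (118097, 10692): x_3 = 243·118097 + 122·22·10692 = 57394899; y_3 = 243·10692 + 22·118097 = 5196290.
Step 3: Verify x_3² - 122·y_3² = 3294174431220201 - 3294174431220200 = 1 (should be 1). ✓

(x_1, y_1) = (243, 22); (x_3, y_3) = (57394899, 5196290).


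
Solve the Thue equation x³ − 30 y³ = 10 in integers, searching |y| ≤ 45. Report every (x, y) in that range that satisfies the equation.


The equation is x³ - 30y³ = 10. For fixed y, x³ = 30·y³ + 10, so a solution requires the RHS to be a perfect cube.
Strategy: iterate y from -45 to 45, compute RHS = 30·y³ + 10, and check whether it is a (positive or negative) perfect cube.
Check small values of y:
  y = 0: RHS = 10 is not a perfect cube.
  y = 1: RHS = 40 is not a perfect cube.
  y = -1: RHS = -20 is not a perfect cube.
  y = 2: RHS = 250 is not a perfect cube.
  y = -2: RHS = -230 is not a perfect cube.
  y = 3: RHS = 820 is not a perfect cube.
  y = -3: RHS = -800 is not a perfect cube.
Continuing the search up to |y| = 45 finds no solutions either.
No (x, y) in the scanned range satisfies the equation.

No integer solutions with |y| ≤ 45.


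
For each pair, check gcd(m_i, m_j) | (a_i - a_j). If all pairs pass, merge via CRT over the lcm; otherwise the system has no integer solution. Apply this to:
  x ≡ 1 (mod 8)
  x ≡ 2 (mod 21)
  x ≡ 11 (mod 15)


Moduli 8, 21, 15 are not pairwise coprime, so CRT works modulo lcm(m_i) when all pairwise compatibility conditions hold.
Pairwise compatibility: gcd(m_i, m_j) must divide a_i - a_j for every pair.
Merge one congruence at a time:
  Start: x ≡ 1 (mod 8).
  Combine with x ≡ 2 (mod 21): gcd(8, 21) = 1; 2 - 1 = 1, which IS divisible by 1, so compatible.
    Write x = 1 + 8·t and substitute into x ≡ 2 (mod 21): 8·t ≡ 2 − 1 = 1 (mod 21).
    The inverse of 8 mod 21 is 8 (since 8·8 = 64 = 3·21 + 1), so t ≡ 8·1 = 8 ≡ 8 (mod 21).
    Then x = 1 + 8·8 = 65, valid modulo lcm(8, 21) = 168: x ≡ 65 (mod 168).
  Combine with x ≡ 11 (mod 15): gcd(168, 15) = 3; 11 - 65 = -54, which IS divisible by 3, so compatible.
    Write x = 65 + 168·t and substitute into x ≡ 11 (mod 15): 168·t ≡ 11 − 65 = -54 (mod 15).
    Divide the congruence (and modulus) by g = 3: 56·t ≡ -18 (mod 5).
    Reduce coefficients mod 5: 1·t ≡ 2 (mod 5).
    So t ≡ 2 (mod 5).
    Then x = 65 + 168·2 = 401, valid modulo lcm(168, 15) = 840: x ≡ 401 (mod 840).
Verify: 401 mod 8 = 1, 401 mod 21 = 2, 401 mod 15 = 11.

x ≡ 401 (mod 840).


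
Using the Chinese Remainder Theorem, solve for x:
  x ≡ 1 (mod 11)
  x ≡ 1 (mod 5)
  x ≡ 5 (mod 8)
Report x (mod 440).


Moduli 11, 5, 8 are pairwise coprime; by CRT there is a unique solution modulo M = 11 · 5 · 8 = 440.
Solve pairwise, accumulating the modulus:
  Start with x ≡ 1 (mod 11).
  Combine with x ≡ 1 (mod 5): since gcd(11, 5) = 1, we get a unique residue mod 55.
    Write x = 1 + 11·t and substitute into x ≡ 1 (mod 5): 11·t ≡ 1 − 1 = 0 (mod 5).
    Reduce coefficients mod 5: 1·t ≡ 0 (mod 5).
    So t ≡ 0 (mod 5).
    Then x = 1 + 11·0 = 1, valid modulo lcm(11, 5) = 55: x ≡ 1 (mod 55).
  Combine with x ≡ 5 (mod 8): since gcd(55, 8) = 1, we get a unique residue mod 440.
    Write x = 1 + 55·t and substitute into x ≡ 5 (mod 8): 55·t ≡ 5 − 1 = 4 (mod 8).
    Reduce coefficients mod 8: 7·t ≡ 4 (mod 8).
    The inverse of 7 mod 8 is 7 (since 7·7 = 49 = 6·8 + 1), so t ≡ 7·4 = 28 ≡ 4 (mod 8).
    Then x = 1 + 55·4 = 221, valid modulo lcm(55, 8) = 440: x ≡ 221 (mod 440).
Verify: 221 mod 11 = 1 ✓, 221 mod 5 = 1 ✓, 221 mod 8 = 5 ✓.

x ≡ 221 (mod 440).


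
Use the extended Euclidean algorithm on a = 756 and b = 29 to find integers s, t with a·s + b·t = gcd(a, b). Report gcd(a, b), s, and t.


Euclidean algorithm on (756, 29) — divide until remainder is 0:
  756 = 26 · 29 + 2
  29 = 14 · 2 + 1
  2 = 2 · 1 + 0
gcd(756, 29) = 1.
Track Bezout coefficients alongside the remainders: start with r₀ = 756 = a·1 + b·0 (s = 1, t = 0) and r₁ = 29 = a·0 + b·1 (s = 0, t = 1); each new remainder r_{k+1} = r_{k-1} − q_k·r_k inherits s_{k+1} = s_{k-1} − q_k·s_k, t_{k+1} = t_{k-1} − q_k·t_k, so r_k = a·s_k + b·t_k at every step:
  q = 26: r = 2, s = 1 − 26·0 = 1, t = 0 − 26·1 = -26  (check: 756·1 + 29·(-26) = 2)
  q = 14: r = 1, s = 0 − 14·1 = -14, t = 1 − 14·(-26) = 365  (check: 756·(-14) + 29·365 = 1)
The row with r = 1 (the gcd) gives the Bezout coefficients s = -14, t = 365.
Result: 756 · (-14) + 29 · (365) = 1.

gcd(756, 29) = 1; s = -14, t = 365 (check: 756·(-14) + 29·365 = 1).


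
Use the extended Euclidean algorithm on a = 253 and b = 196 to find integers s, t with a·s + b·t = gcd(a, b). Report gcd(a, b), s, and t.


Euclidean algorithm on (253, 196) — divide until remainder is 0:
  253 = 1 · 196 + 57
  196 = 3 · 57 + 25
  57 = 2 · 25 + 7
  25 = 3 · 7 + 4
  7 = 1 · 4 + 3
  4 = 1 · 3 + 1
  3 = 3 · 1 + 0
gcd(253, 196) = 1.
Track Bezout coefficients alongside the remainders: start with r₀ = 253 = a·1 + b·0 (s = 1, t = 0) and r₁ = 196 = a·0 + b·1 (s = 0, t = 1); each new remainder r_{k+1} = r_{k-1} − q_k·r_k inherits s_{k+1} = s_{k-1} − q_k·s_k, t_{k+1} = t_{k-1} − q_k·t_k, so r_k = a·s_k + b·t_k at every step:
  q = 1: r = 57, s = 1 − 1·0 = 1, t = 0 − 1·1 = -1  (check: 253·1 + 196·(-1) = 57)
  q = 3: r = 25, s = 0 − 3·1 = -3, t = 1 − 3·(-1) = 4  (check: 253·(-3) + 196·4 = 25)
  q = 2: r = 7, s = 1 − 2·(-3) = 7, t = -1 − 2·4 = -9  (check: 253·7 + 196·(-9) = 7)
  q = 3: r = 4, s = -3 − 3·7 = -24, t = 4 − 3·(-9) = 31  (check: 253·(-24) + 196·31 = 4)
  q = 1: r = 3, s = 7 − 1·(-24) = 31, t = -9 − 1·31 = -40  (check: 253·31 + 196·(-40) = 3)
  q = 1: r = 1, s = -24 − 1·31 = -55, t = 31 − 1·(-40) = 71  (check: 253·(-55) + 196·71 = 1)
The row with r = 1 (the gcd) gives the Bezout coefficients s = -55, t = 71.
Result: 253 · (-55) + 196 · (71) = 1.

gcd(253, 196) = 1; s = -55, t = 71 (check: 253·(-55) + 196·71 = 1).


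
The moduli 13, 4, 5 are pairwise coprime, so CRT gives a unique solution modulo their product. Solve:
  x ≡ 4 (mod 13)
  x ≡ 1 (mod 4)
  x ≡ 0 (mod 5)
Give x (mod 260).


Moduli 13, 4, 5 are pairwise coprime; by CRT there is a unique solution modulo M = 13 · 4 · 5 = 260.
Solve pairwise, accumulating the modulus:
  Start with x ≡ 4 (mod 13).
  Combine with x ≡ 1 (mod 4): since gcd(13, 4) = 1, we get a unique residue mod 52.
    Write x = 4 + 13·t and substitute into x ≡ 1 (mod 4): 13·t ≡ 1 − 4 = -3 (mod 4).
    Reduce coefficients mod 4: 1·t ≡ 1 (mod 4).
    So t ≡ 1 (mod 4).
    Then x = 4 + 13·1 = 17, valid modulo lcm(13, 4) = 52: x ≡ 17 (mod 52).
  Combine with x ≡ 0 (mod 5): since gcd(52, 5) = 1, we get a unique residue mod 260.
    Write x = 17 + 52·t and substitute into x ≡ 0 (mod 5): 52·t ≡ 0 − 17 = -17 (mod 5).
    Reduce coefficients mod 5: 2·t ≡ 3 (mod 5).
    The inverse of 2 mod 5 is 3 (since 2·3 = 6 = 1·5 + 1), so t ≡ 3·3 = 9 ≡ 4 (mod 5).
    Then x = 17 + 52·4 = 225, valid modulo lcm(52, 5) = 260: x ≡ 225 (mod 260).
Verify: 225 mod 13 = 4 ✓, 225 mod 4 = 1 ✓, 225 mod 5 = 0 ✓.

x ≡ 225 (mod 260).


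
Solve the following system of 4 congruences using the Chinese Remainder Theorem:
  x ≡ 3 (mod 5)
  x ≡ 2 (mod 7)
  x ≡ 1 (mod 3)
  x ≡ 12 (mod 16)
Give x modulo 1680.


Product of moduli M = 5 · 7 · 3 · 16 = 1680.
Merge one congruence at a time:
  Start: x ≡ 3 (mod 5).
  Combine with x ≡ 2 (mod 7); new modulus lcm = 35.
    Write x = 3 + 5·t and substitute into x ≡ 2 (mod 7): 5·t ≡ 2 − 3 = -1 (mod 7).
    Reduce coefficients mod 7: 5·t ≡ 6 (mod 7).
    The inverse of 5 mod 7 is 3 (since 5·3 = 15 = 2·7 + 1), so t ≡ 3·6 = 18 ≡ 4 (mod 7).
    Then x = 3 + 5·4 = 23, valid modulo lcm(5, 7) = 35: x ≡ 23 (mod 35).
  Combine with x ≡ 1 (mod 3); new modulus lcm = 105.
    Write x = 23 + 35·t and substitute into x ≡ 1 (mod 3): 35·t ≡ 1 − 23 = -22 (mod 3).
    Reduce coefficients mod 3: 2·t ≡ 2 (mod 3).
    The inverse of 2 mod 3 is 2 (since 2·2 = 4 = 1·3 + 1), so t ≡ 2·2 = 4 ≡ 1 (mod 3).
    Then x = 23 + 35·1 = 58, valid modulo lcm(35, 3) = 105: x ≡ 58 (mod 105).
  Combine with x ≡ 12 (mod 16); new modulus lcm = 1680.
    Write x = 58 + 105·t and substitute into x ≡ 12 (mod 16): 105·t ≡ 12 − 58 = -46 (mod 16).
    Reduce coefficients mod 16: 9·t ≡ 2 (mod 16).
    The inverse of 9 mod 16 is 9 (since 9·9 = 81 = 5·16 + 1), so t ≡ 9·2 = 18 ≡ 2 (mod 16).
    Then x = 58 + 105·2 = 268, valid modulo lcm(105, 16) = 1680: x ≡ 268 (mod 1680).
Verify against each original: 268 mod 5 = 3, 268 mod 7 = 2, 268 mod 3 = 1, 268 mod 16 = 12.

x ≡ 268 (mod 1680).


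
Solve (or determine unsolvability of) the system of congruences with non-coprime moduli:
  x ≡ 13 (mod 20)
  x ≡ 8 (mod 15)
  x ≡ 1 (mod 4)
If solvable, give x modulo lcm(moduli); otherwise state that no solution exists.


Moduli 20, 15, 4 are not pairwise coprime, so CRT works modulo lcm(m_i) when all pairwise compatibility conditions hold.
Pairwise compatibility: gcd(m_i, m_j) must divide a_i - a_j for every pair.
Merge one congruence at a time:
  Start: x ≡ 13 (mod 20).
  Combine with x ≡ 8 (mod 15): gcd(20, 15) = 5; 8 - 13 = -5, which IS divisible by 5, so compatible.
    Write x = 13 + 20·t and substitute into x ≡ 8 (mod 15): 20·t ≡ 8 − 13 = -5 (mod 15).
    Divide the congruence (and modulus) by g = 5: 4·t ≡ -1 (mod 3).
    Reduce coefficients mod 3: 1·t ≡ 2 (mod 3).
    So t ≡ 2 (mod 3).
    Then x = 13 + 20·2 = 53, valid modulo lcm(20, 15) = 60: x ≡ 53 (mod 60).
  Combine with x ≡ 1 (mod 4): gcd(60, 4) = 4; 1 - 53 = -52, which IS divisible by 4, so compatible.
    Write x = 53 + 60·t and substitute into x ≡ 1 (mod 4): 60·t ≡ 1 − 53 = -52 (mod 4).
    Divide the congruence (and modulus) by g = 4: 15·t ≡ -13 (mod 1).
    Modulo 1 every t works; take t = 0.
    Then x = 53 + 60·0 = 53, valid modulo lcm(60, 4) = 60: x ≡ 53 (mod 60).
Verify: 53 mod 20 = 13, 53 mod 15 = 8, 53 mod 4 = 1.

x ≡ 53 (mod 60).


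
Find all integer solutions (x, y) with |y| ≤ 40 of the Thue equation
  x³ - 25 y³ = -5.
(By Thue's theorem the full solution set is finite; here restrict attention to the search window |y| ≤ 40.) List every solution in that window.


The equation is x³ - 25y³ = -5. For fixed y, x³ = 25·y³ − 5, so a solution requires the RHS to be a perfect cube.
Strategy: iterate y from -40 to 40, compute RHS = 25·y³ − 5, and check whether it is a (positive or negative) perfect cube.
Check small values of y:
  y = 0: RHS = -5 is not a perfect cube.
  y = 1: RHS = 20 is not a perfect cube.
  y = -1: RHS = -30 is not a perfect cube.
  y = 2: RHS = 195 is not a perfect cube.
  y = -2: RHS = -205 is not a perfect cube.
  y = 3: RHS = 670 is not a perfect cube.
  y = -3: RHS = -680 is not a perfect cube.
Continuing the search up to |y| = 40 finds no solutions either.
No (x, y) in the scanned range satisfies the equation.

No integer solutions with |y| ≤ 40.


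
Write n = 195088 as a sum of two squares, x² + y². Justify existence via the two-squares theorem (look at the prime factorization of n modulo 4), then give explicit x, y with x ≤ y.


Step 1: Factor n = 195088 = 2^4 · 89 · 137.
Step 2: Check the mod-4 condition on each prime factor: 2 = 2 (special); 89 ≡ 1 (mod 4), exponent 1; 137 ≡ 1 (mod 4), exponent 1.
All primes ≡ 3 (mod 4) appear to even exponent (or don't appear), so by the two-squares theorem n IS expressible as a sum of two squares.
Step 3: Build a representation. Group n = k² · m with k = 4 and m = 89 · 137 = 12193 (a product of primes ≡ 1 (mod 4)); a representation of m scales to one of n via (k·x)² + (k·y)² = k²(x² + y²). Each prime p ≡ 1 (mod 4) is itself a sum of two squares; find a² by testing p − a² for a perfect square:
  89: 89 − 1² = 88, 89 − 2² = 85, 89 − 3² = 80, 89 − 4² = 73, 89 − 5² = 64 = 8² ⇒ 89 = 5² + 8².
  137: 137 − 1² = 136, 137 − 2² = 133, 137 − 3² = 128, 137 − 4² = 121 = 11² ⇒ 137 = 4² + 11².
  Combine using the Brahmagupta–Fibonacci identity (a² + b²)(c² + d²) = (ac − bd)² + (ad + bc)² = (ac + bd)² + (ad − bc)²:
  89 · 137 = 12193: from (5² + 8²)(4² + 11²), take (5·4 − 8·11, 5·11 + 8·4) = (20 − 88, 55 + 32) = (-68, 87); dropping signs (only squares matter) gives (68, 87); check 68² + 87² = 4624 + 7569 = 12193 ✓.
  Scale by k = 4: (4·68, 4·87) = (272, 348).
Step 4: Order so x ≤ y and verify: 272² + 348² = 73984 + 121104 = 195088 = n. ✓

n = 195088 = 272² + 348² (one valid representation with x ≤ y).


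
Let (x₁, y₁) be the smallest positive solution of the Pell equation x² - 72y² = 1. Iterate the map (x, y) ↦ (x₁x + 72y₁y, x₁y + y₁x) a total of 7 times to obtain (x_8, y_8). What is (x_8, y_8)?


Step 1: Find the fundamental solution (x₁, y₁) of x² - 72y² = 1.
  Expand √72 as a continued fraction. a₀ = ⌊√72⌋ = 8; iterate m_{k+1} = d_k·a_k − m_k, d_{k+1} = (72 − m_{k+1}²)/d_k, a_{k+1} = ⌊(a₀ + m_{k+1})/d_{k+1}⌋ (starting m₀ = 0, d₀ = 1), with convergents p_k = a_k·p_{k-1} + p_{k-2}, q_k = a_k·q_{k-1} + q_{k-2} (p₋₁ = 1, q₋₁ = 0):
  k = 0: a₀ = 8; p₀/q₀ = 8/1; p₀² − 72·q₀² = 64 − 72 = -8.
  k = 1: m = 8, d = 8, a = ⌊(8 + 8)/8⌋ = 2; p/q = (2·8 + 1)/(2·1 + 0) = 17/2; p² − 72·q² = 289 − 288 = 1.
  The first convergent with p² − 72·q² = 1 gives the fundamental solution (x₁, y₁) = (17, 2).
Step 2: Apply the recurrence (x_{n+1}, y_{n+1}) = (x₁x_n + 72y₁y_n, x₁y_n + y₁x_n) repeatedly.
  From (x_1, y_1) = (17, 2): x_2 = 17·17 + 72·2·2 = 577; y_2 = 17·2 + 2·17 = 68.
  From (x_2, y_2) = (577, 68): x_3 = 17·577 + 72·2·68 = 19601; y_3 = 17·68 + 2·577 = 2310.
  From (x_3, y_3) = (19601, 2310): x_4 = 17·19601 + 72·2·2310 = 665857; y_4 = 17·2310 + 2·19601 = 78472.
  From (x_4, y_4) = (665857, 78472): x_5 = 17·665857 + 72·2·78472 = 22619537; y_5 = 17·78472 + 2·665857 = 2665738.
  From (x_5, y_5) = (22619537, 2665738): x_6 = 17·22619537 + 72·2·2665738 = 768398401; y_6 = 17·2665738 + 2·22619537 = 90556620.
  From (x_6, y_6) = (768398401, 90556620): x_7 = 17·768398401 + 72·2·90556620 = 26102926097; y_7 = 17·90556620 + 2·768398401 = 3076259342.
  From (x_7, y_7) = (26102926097, 3076259342): x_8 = 17·26102926097 + 72·2·3076259342 = 886731088897; y_8 = 17·3076259342 + 2·26102926097 = 104502261008.
Step 3: Verify x_8² - 72·y_8² = 786292024016459316676609 - 786292024016459316676608 = 1 (should be 1). ✓

(x_1, y_1) = (17, 2); (x_8, y_8) = (886731088897, 104502261008).


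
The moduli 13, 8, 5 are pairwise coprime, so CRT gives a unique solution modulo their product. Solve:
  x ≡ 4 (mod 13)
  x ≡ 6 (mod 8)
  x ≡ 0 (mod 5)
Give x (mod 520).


Moduli 13, 8, 5 are pairwise coprime; by CRT there is a unique solution modulo M = 13 · 8 · 5 = 520.
Solve pairwise, accumulating the modulus:
  Start with x ≡ 4 (mod 13).
  Combine with x ≡ 6 (mod 8): since gcd(13, 8) = 1, we get a unique residue mod 104.
    Write x = 4 + 13·t and substitute into x ≡ 6 (mod 8): 13·t ≡ 6 − 4 = 2 (mod 8).
    Reduce coefficients mod 8: 5·t ≡ 2 (mod 8).
    The inverse of 5 mod 8 is 5 (since 5·5 = 25 = 3·8 + 1), so t ≡ 5·2 = 10 ≡ 2 (mod 8).
    Then x = 4 + 13·2 = 30, valid modulo lcm(13, 8) = 104: x ≡ 30 (mod 104).
  Combine with x ≡ 0 (mod 5): since gcd(104, 5) = 1, we get a unique residue mod 520.
    Write x = 30 + 104·t and substitute into x ≡ 0 (mod 5): 104·t ≡ 0 − 30 = -30 (mod 5).
    Reduce coefficients mod 5: 4·t ≡ 0 (mod 5).
    The inverse of 4 mod 5 is 4 (since 4·4 = 16 = 3·5 + 1), so t ≡ 4·0 = 0 ≡ 0 (mod 5).
    Then x = 30 + 104·0 = 30, valid modulo lcm(104, 5) = 520: x ≡ 30 (mod 520).
Verify: 30 mod 13 = 4 ✓, 30 mod 8 = 6 ✓, 30 mod 5 = 0 ✓.

x ≡ 30 (mod 520).


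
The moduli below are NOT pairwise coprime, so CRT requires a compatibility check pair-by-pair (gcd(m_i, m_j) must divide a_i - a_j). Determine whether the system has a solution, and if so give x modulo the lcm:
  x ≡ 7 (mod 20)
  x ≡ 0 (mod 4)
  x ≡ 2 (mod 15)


Moduli 20, 4, 15 are not pairwise coprime, so CRT works modulo lcm(m_i) when all pairwise compatibility conditions hold.
Pairwise compatibility: gcd(m_i, m_j) must divide a_i - a_j for every pair.
Merge one congruence at a time:
  Start: x ≡ 7 (mod 20).
  Combine with x ≡ 0 (mod 4): gcd(20, 4) = 4, and 0 - 7 = -7 is NOT divisible by 4.
    ⇒ system is inconsistent (no integer solution).

No solution (the system is inconsistent).


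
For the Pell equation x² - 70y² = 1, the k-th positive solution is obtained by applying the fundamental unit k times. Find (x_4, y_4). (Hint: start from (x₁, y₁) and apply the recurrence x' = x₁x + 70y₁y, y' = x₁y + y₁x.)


Step 1: Find the fundamental solution (x₁, y₁) of x² - 70y² = 1.
  Expand √70 as a continued fraction. a₀ = ⌊√70⌋ = 8; iterate m_{k+1} = d_k·a_k − m_k, d_{k+1} = (70 − m_{k+1}²)/d_k, a_{k+1} = ⌊(a₀ + m_{k+1})/d_{k+1}⌋ (starting m₀ = 0, d₀ = 1), with convergents p_k = a_k·p_{k-1} + p_{k-2}, q_k = a_k·q_{k-1} + q_{k-2} (p₋₁ = 1, q₋₁ = 0):
  k = 0: a₀ = 8; p₀/q₀ = 8/1; p₀² − 70·q₀² = 64 − 70 = -6.
  k = 1: m = 8, d = 6, a = ⌊(8 + 8)/6⌋ = 2; p/q = (2·8 + 1)/(2·1 + 0) = 17/2; p² − 70·q² = 289 − 280 = 9.
  k = 2: m = 4, d = 9, a = ⌊(8 + 4)/9⌋ = 1; p/q = (1·17 + 8)/(1·2 + 1) = 25/3; p² − 70·q² = 625 − 630 = -5.
  k = 3: m = 5, d = 5, a = ⌊(8 + 5)/5⌋ = 2; p/q = (2·25 + 17)/(2·3 + 2) = 67/8; p² − 70·q² = 4489 − 4480 = 9.
  k = 4: m = 5, d = 9, a = ⌊(8 + 5)/9⌋ = 1; p/q = (1·67 + 25)/(1·8 + 3) = 92/11; p² − 70·q² = 8464 − 8470 = -6.
  k = 5: m = 4, d = 6, a = ⌊(8 + 4)/6⌋ = 2; p/q = (2·92 + 67)/(2·11 + 8) = 251/30; p² − 70·q² = 63001 − 63000 = 1.
  The first convergent with p² − 70·q² = 1 gives the fundamental solution (x₁, y₁) = (251, 30).
Step 2: Apply the recurrence (x_{n+1}, y_{n+1}) = (x₁x_n + 70y₁y_n, x₁y_n + y₁x_n) repeatedly.
  From (x_1, y_1) = (251, 30): x_2 = 251·251 + 70·30·30 = 126001; y_2 = 251·30 + 30·251 = 15060.
  From (x_2, y_2) = (126001, 15060): x_3 = 251·126001 + 70·30·15060 = 63252251; y_3 = 251·15060 + 30·126001 = 7560090.
  From (x_3, y_3) = (63252251, 7560090): x_4 = 251·63252251 + 70·30·7560090 = 31752504001; y_4 = 251·7560090 + 30·63252251 = 3795150120.
Step 3: Verify x_4² - 70·y_4² = 1008221510333521008001 - 1008221510333521008000 = 1 (should be 1). ✓

(x_1, y_1) = (251, 30); (x_4, y_4) = (31752504001, 3795150120).


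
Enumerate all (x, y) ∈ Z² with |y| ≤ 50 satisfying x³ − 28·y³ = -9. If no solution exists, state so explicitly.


The equation is x³ - 28y³ = -9. For fixed y, x³ = 28·y³ − 9, so a solution requires the RHS to be a perfect cube.
Strategy: iterate y from -50 to 50, compute RHS = 28·y³ − 9, and check whether it is a (positive or negative) perfect cube.
Check small values of y:
  y = 0: RHS = -9 is not a perfect cube.
  y = 1: RHS = 19 is not a perfect cube.
  y = -1: RHS = -37 is not a perfect cube.
  y = 2: RHS = 215 is not a perfect cube.
  y = -2: RHS = -233 is not a perfect cube.
  y = 3: RHS = 747 is not a perfect cube.
  y = -3: RHS = -765 is not a perfect cube.
Continuing the search up to |y| = 50 finds no solutions either.
No (x, y) in the scanned range satisfies the equation.

No integer solutions with |y| ≤ 50.


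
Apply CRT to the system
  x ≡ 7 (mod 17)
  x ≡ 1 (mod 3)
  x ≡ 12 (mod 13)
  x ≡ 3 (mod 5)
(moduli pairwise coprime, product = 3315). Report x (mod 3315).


Product of moduli M = 17 · 3 · 13 · 5 = 3315.
Merge one congruence at a time:
  Start: x ≡ 7 (mod 17).
  Combine with x ≡ 1 (mod 3); new modulus lcm = 51.
    Write x = 7 + 17·t and substitute into x ≡ 1 (mod 3): 17·t ≡ 1 − 7 = -6 (mod 3).
    Reduce coefficients mod 3: 2·t ≡ 0 (mod 3).
    The inverse of 2 mod 3 is 2 (since 2·2 = 4 = 1·3 + 1), so t ≡ 2·0 = 0 ≡ 0 (mod 3).
    Then x = 7 + 17·0 = 7, valid modulo lcm(17, 3) = 51: x ≡ 7 (mod 51).
  Combine with x ≡ 12 (mod 13); new modulus lcm = 663.
    Write x = 7 + 51·t and substitute into x ≡ 12 (mod 13): 51·t ≡ 12 − 7 = 5 (mod 13).
    Reduce coefficients mod 13: 12·t ≡ 5 (mod 13).
    The inverse of 12 mod 13 is 12 (since 12·12 = 144 = 11·13 + 1), so t ≡ 12·5 = 60 ≡ 8 (mod 13).
    Then x = 7 + 51·8 = 415, valid modulo lcm(51, 13) = 663: x ≡ 415 (mod 663).
  Combine with x ≡ 3 (mod 5); new modulus lcm = 3315.
    Write x = 415 + 663·t and substitute into x ≡ 3 (mod 5): 663·t ≡ 3 − 415 = -412 (mod 5).
    Reduce coefficients mod 5: 3·t ≡ 3 (mod 5).
    The inverse of 3 mod 5 is 2 (since 3·2 = 6 = 1·5 + 1), so t ≡ 2·3 = 6 ≡ 1 (mod 5).
    Then x = 415 + 663·1 = 1078, valid modulo lcm(663, 5) = 3315: x ≡ 1078 (mod 3315).
Verify against each original: 1078 mod 17 = 7, 1078 mod 3 = 1, 1078 mod 13 = 12, 1078 mod 5 = 3.

x ≡ 1078 (mod 3315).
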